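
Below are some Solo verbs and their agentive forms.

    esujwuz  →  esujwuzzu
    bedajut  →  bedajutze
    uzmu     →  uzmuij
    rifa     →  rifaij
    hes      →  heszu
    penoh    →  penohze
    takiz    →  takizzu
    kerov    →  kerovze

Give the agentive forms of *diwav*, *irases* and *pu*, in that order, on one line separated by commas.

diwavze, iraseszu, puij

The alternation tracks the final sound of the stem — -zu when the stem ends in a sibilant (*esujwuz*, *hes*, *takiz*); -ze when the stem ends in a non-sibilant consonant (*bedajut*, *penoh*, *kerov*); -ij when the stem ends in a vowel (*uzmu*, *rifa*).
The final sound of *diwav* is /v/, which is a non-sibilant consonant, so the suffix is -ze, giving *diwavze*.
*irases* — final sound /s/ (a sibilant) → -zu → *iraseszu*.
The final sound of *pu* is /u/, which is a vowel, so the suffix is -ij, giving *puij*.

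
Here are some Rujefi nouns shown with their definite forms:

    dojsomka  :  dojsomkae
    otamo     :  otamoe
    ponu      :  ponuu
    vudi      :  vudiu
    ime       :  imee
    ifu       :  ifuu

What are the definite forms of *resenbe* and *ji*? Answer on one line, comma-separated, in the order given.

The alternation tracks the last vowel of the stem — -u when the last vowel of the stem is a high vowel (*ponu*, *vudi*, *ifu*); -e when the last vowel of the stem is a non-high vowel (*dojsomka*, *otamo*, *ime*).
Since the last vowel of *resenbe* is /e/ (a non-high vowel), it takes -e, giving *resenbee*.
The last vowel of *ji* is /i/, which is a high vowel, so the suffix is -u, giving *jiu*.

resenbee, jiu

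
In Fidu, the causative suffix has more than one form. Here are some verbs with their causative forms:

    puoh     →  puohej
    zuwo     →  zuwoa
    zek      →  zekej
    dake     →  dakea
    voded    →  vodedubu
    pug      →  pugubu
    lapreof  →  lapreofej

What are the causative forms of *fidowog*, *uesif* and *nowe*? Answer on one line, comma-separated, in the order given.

Looking at the final sound of each stem: -ej when the stem ends in a voiceless consonant (*puoh*, *zek*, *lapreof*); -ubu when the stem ends in a voiced consonant (*voded*, *pug*); -a when the stem ends in a vowel (*zuwo*, *dake*).
*fidowog* — final sound /g/ (a voiced consonant) → -ubu → *fidowogubu*.
*uesif* — final sound /f/ (a voiceless consonant) → -ej → *uesifej*.
*nowe* — final sound /e/ (a vowel) → -a → *nowea*.

fidowogubu, uesifej, nowea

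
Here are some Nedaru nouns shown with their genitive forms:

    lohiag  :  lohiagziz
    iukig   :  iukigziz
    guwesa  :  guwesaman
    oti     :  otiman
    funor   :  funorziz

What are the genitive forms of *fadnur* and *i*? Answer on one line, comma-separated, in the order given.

The suffix is conditioned by the final sound: -ziz when the stem ends in a consonant (*lohiag*, *iukig*, *funor*); -man when the stem ends in a vowel (*guwesa*, *oti*).
The final sound of *fadnur* is /r/, which is a consonant, so the suffix is -ziz, giving *fadnurziz*.
*i* — final sound /i/ (a vowel) → -man → *iman*.

fadnurziz, iman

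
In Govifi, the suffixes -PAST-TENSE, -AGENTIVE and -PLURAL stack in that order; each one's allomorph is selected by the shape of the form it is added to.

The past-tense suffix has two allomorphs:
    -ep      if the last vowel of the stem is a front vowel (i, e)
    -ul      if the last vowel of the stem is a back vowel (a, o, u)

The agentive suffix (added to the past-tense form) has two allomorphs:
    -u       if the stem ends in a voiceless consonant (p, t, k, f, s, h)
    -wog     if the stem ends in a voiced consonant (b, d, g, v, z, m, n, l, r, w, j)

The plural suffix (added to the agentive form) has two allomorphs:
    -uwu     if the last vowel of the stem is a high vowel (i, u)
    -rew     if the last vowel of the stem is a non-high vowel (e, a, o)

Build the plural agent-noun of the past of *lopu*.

The last vowel of *lopu* is /u/, which is a back vowel, so the past-tense suffix is -ul, giving *lopuul*.
The final consonant of the past-tense form *lopuul* is /l/, which is voiced, so the agentive suffix is -wog, giving *lopuulwog*.
The agentive form *lopuulwog* — last vowel /o/ (a non-high vowel) → -rew → *lopuulwogrew*.

lopuulwogrew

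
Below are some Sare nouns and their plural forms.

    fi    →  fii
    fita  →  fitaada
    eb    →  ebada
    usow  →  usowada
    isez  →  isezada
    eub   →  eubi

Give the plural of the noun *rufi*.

rufii

The pattern is height harmony: -i when the last vowel of the stem is a high vowel (*fi*, *eub*); -ada when the last vowel of the stem is a non-high vowel (*fita*, *eb*, *usow*, *isez*).
Since the last vowel of *rufi* is /i/ (a high vowel), it takes -i, giving *rufii*.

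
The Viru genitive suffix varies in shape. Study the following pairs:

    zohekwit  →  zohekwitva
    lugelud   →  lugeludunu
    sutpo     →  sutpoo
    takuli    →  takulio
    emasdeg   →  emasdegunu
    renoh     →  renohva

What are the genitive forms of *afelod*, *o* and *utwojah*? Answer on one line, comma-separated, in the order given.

afelodunu, oo, utwojahva

Looking at the final sound of each stem: -va when the stem ends in a voiceless consonant (*zohekwit*, *renoh*); -unu when the stem ends in a voiced consonant (*lugelud*, *emasdeg*); -o when the stem ends in a vowel (*sutpo*, *takuli*).
The final sound of *afelod* is /d/, which is a voiced consonant, so the suffix is -unu, giving *afelodunu*.
*o*: final sound = /o/, a vowel → -o → *oo*.
Since the final sound of *utwojah* is /h/ (a voiceless consonant), it takes -va, giving *utwojahva*.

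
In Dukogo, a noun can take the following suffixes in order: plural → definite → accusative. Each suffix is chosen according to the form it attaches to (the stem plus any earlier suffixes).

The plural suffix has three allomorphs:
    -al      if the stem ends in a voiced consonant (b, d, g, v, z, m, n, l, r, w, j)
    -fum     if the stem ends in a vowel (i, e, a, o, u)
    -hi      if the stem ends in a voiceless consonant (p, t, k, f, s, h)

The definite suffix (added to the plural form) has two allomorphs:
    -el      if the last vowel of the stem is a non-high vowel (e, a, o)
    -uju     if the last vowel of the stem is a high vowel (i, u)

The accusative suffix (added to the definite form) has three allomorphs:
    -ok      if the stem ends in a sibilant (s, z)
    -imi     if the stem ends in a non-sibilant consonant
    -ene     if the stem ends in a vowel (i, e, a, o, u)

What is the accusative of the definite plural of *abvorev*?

abvorevalelimi

The final sound of *abvorev* is /v/, which is a voiced consonant, so the plural suffix is -al, giving *abvoreval*.
The last vowel of the plural form *abvoreval* is /a/, which is a non-high vowel, so the definite suffix is -el, giving *abvorevalel*.
The definite form *abvorevalel*: final sound = /l/, a non-sibilant consonant → -imi → *abvorevalelimi*.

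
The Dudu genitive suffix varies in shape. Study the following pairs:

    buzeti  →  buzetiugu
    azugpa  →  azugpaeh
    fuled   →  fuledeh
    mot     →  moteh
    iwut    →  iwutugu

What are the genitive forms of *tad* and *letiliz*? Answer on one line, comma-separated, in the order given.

The suffix is conditioned by the last vowel: -ugu when the last vowel of the stem is a high vowel (*buzeti*, *iwut*); -eh when the last vowel of the stem is a non-high vowel (*azugpa*, *fuled*, *mot*).
The last vowel of *tad* is /a/, which is a non-high vowel, so the suffix is -eh, giving *tadeh*.
Since the last vowel of *letiliz* is /i/ (a high vowel), it takes -ugu, giving *letilizugu*.

tadeh, letilizugu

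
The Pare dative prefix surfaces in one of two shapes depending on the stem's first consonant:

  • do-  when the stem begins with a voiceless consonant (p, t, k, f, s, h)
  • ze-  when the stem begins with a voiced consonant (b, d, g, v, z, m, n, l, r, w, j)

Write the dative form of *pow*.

dopow

The first consonant of *pow* is /p/, which is voiceless, so the prefix is do-, giving *dopow*.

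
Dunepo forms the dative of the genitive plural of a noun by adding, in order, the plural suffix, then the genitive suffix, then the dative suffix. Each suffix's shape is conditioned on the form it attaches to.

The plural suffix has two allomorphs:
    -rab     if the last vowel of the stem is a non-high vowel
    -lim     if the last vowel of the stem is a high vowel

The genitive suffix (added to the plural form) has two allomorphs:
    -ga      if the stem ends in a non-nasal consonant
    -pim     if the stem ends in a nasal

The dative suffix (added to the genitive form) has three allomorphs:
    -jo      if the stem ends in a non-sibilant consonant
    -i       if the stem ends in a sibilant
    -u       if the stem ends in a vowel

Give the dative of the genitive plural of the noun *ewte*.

*ewte* — last vowel /e/ (a non-high vowel) → -rab → *ewterab*.
The final consonant of the plural form *ewterab* is /b/, which is non-nasal, so the genitive suffix is -ga, giving *ewterabga*.
The genitive form *ewterabga* — final sound /a/ (a vowel) → -u → *ewterabgau*.

ewterabgau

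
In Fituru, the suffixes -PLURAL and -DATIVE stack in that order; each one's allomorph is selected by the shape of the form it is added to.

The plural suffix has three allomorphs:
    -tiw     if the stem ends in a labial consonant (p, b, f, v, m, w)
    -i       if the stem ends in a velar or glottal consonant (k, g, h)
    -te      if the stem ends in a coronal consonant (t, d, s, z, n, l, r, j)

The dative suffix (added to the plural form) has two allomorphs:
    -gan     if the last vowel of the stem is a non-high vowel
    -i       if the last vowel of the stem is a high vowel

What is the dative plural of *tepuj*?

*tepuj* — final consonant /j/ (coronal) → -te → *tepujte*.
Since the last vowel of the plural form *tepujte* is /e/ (a non-high vowel), it takes -gan, giving *tepujtegan*.

tepujtegan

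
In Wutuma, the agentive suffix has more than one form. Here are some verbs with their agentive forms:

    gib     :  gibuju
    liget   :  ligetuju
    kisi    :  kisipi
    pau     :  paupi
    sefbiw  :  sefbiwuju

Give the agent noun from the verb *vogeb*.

vogebuju

The pattern is consonant vs. vowel: -uju when the stem ends in a consonant (*gib*, *liget*, *sefbiw*); -pi when the stem ends in a vowel (*kisi*, *pau*).
*vogeb* — final sound /b/ (a consonant) → -uju → *vogebuju*.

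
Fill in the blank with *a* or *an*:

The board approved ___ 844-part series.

The indefinite article is chosen by the initial *sound* of the following word, not its spelling.
The number *844* is spoken "eight hundred …", beginning with /eɪt/ — a vowel sound.
So the article is *an*: The board approved an 844-part series.

an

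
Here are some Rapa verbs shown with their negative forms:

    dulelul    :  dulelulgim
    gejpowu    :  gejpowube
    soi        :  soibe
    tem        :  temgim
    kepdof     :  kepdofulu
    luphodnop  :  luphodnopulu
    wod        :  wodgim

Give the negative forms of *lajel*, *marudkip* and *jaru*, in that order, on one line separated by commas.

The pattern is voicing of the final sound: -ulu when the stem ends in a voiceless consonant (*kepdof*, *luphodnop*); -gim when the stem ends in a voiced consonant (*dulelul*, *tem*, *wod*); -be when the stem ends in a vowel (*gejpowu*, *soi*).
Since the final sound of *lajel* is /l/ (a voiced consonant), it takes -gim, giving *lajelgim*.
Since the final sound of *marudkip* is /p/ (a voiceless consonant), it takes -ulu, giving *marudkipulu*.
Since the final sound of *jaru* is /u/ (a vowel), it takes -be, giving *jarube*.

lajelgim, marudkipulu, jarube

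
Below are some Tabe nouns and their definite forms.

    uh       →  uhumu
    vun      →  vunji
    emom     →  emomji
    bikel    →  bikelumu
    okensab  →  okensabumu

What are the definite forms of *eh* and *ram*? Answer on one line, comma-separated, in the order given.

ehumu, ramji

Looking at the final consonant of each stem: -ji when the stem ends in a nasal (*vun*, *emom*); -umu when the stem ends in a non-nasal consonant (*uh*, *bikel*, *okensab*).
The final consonant of *eh* is /h/, which is non-nasal, so the suffix is -umu, giving *ehumu*.
*ram* — final consonant /m/ (a nasal) → -ji → *ramji*.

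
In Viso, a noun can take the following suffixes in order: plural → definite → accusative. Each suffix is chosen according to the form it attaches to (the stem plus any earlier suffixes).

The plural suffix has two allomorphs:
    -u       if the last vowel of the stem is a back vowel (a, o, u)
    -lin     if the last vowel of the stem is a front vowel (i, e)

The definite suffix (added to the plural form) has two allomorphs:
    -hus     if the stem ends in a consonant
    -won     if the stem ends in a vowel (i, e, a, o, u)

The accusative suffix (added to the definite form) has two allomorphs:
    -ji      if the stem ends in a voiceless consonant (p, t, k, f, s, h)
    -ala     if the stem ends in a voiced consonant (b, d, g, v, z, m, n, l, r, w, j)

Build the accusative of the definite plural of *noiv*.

noivlinhusji

*noiv* — last vowel /i/ (a front vowel) → -lin → *noivlin*.
The plural form *noivlin*: final sound = /n/, a consonant → -hus → *noivlinhus*.
The definite form *noivlinhus* — final consonant /s/ (voiceless) → -ji → *noivlinhusji*.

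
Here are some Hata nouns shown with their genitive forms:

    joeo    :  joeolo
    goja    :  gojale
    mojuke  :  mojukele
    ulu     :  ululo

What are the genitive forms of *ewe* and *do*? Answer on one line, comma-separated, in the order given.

The alternation tracks the last vowel of the stem — -lo when the last vowel of the stem is a rounded vowel (*joeo*, *ulu*); -le when the last vowel of the stem is an unrounded vowel (*goja*, *mojuke*).
*ewe* — last vowel /e/ (an unrounded vowel) → -le → *ewele*.
The last vowel of *do* is /o/, which is a rounded vowel, so the suffix is -lo, giving *dolo*.

ewele, dolo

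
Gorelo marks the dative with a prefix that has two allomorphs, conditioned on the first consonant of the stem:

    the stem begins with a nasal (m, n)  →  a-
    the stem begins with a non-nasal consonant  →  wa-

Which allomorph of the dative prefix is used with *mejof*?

Since the first consonant of *mejof* is /m/ (a nasal), it takes a-.

a-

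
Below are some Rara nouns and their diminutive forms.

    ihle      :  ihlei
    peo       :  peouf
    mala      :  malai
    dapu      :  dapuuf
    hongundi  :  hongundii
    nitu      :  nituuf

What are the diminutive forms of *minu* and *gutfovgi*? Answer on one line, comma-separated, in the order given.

minuuf, gutfovgii

The alternation tracks the last vowel of the stem — -uf when the last vowel of the stem is a rounded vowel (*peo*, *dapu*, *nitu*); -i when the last vowel of the stem is an unrounded vowel (*ihle*, *mala*, *hongundi*).
The last vowel of *minu* is /u/, which is a rounded vowel, so the suffix is -uf, giving *minuuf*.
The last vowel of *gutfovgi* is /i/, which is an unrounded vowel, so the suffix is -i, giving *gutfovgii*.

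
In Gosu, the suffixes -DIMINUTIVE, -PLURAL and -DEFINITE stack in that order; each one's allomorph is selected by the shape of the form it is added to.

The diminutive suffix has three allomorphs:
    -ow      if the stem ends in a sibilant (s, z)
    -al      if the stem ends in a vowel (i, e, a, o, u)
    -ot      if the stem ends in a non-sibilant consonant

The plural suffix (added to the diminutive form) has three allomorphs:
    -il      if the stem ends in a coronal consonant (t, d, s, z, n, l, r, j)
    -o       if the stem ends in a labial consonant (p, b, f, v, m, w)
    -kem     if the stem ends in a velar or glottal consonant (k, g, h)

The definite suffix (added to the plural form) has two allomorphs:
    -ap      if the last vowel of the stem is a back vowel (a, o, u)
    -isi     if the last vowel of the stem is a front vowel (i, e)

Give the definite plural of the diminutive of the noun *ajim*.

ajimotilisi

Since the final sound of *ajim* is /m/ (a non-sibilant consonant), it takes -ot, giving *ajimot*.
The diminutive form *ajimot* — final consonant /t/ (coronal) → -il → *ajimotil*.
Since the last vowel of the plural form *ajimotil* is /i/ (a front vowel), it takes -isi, giving *ajimotilisi*.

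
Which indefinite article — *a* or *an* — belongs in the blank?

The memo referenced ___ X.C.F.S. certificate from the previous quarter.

The indefinite article is chosen by the initial *sound* of the following word, not its spelling.
The initialism *X.C.F.S.* is read letter by letter; the first letter, X, is pronounced /ɛks/, which begins with a vowel sound.
So the article is *an*: The memo referenced an X.C.F.S. certificate from the previous quarter.

an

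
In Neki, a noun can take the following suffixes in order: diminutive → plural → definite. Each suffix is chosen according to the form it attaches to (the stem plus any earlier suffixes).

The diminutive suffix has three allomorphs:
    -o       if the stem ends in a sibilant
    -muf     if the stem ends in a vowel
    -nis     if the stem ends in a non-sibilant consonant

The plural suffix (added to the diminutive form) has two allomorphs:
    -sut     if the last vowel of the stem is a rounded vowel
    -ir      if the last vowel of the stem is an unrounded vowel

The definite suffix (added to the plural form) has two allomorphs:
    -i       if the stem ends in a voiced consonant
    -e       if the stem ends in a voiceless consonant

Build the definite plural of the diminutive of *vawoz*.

vawozosute

The final sound of *vawoz* is /z/, which is a sibilant, so the diminutive suffix is -o, giving *vawozo*.
The last vowel of the diminutive form *vawozo* is /o/, which is a rounded vowel, so the plural suffix is -sut, giving *vawozosut*.
The plural form *vawozosut* — final consonant /t/ (voiceless) → -e → *vawozosute*.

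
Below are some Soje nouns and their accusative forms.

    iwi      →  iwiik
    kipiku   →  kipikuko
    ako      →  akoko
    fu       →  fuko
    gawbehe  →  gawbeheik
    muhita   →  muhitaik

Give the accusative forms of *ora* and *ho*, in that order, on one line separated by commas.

oraik, hoko

The pattern is rounding harmony: -ko when the last vowel of the stem is a rounded vowel (*kipiku*, *ako*, *fu*); -ik when the last vowel of the stem is an unrounded vowel (*iwi*, *gawbehe*, *muhita*).
Since the last vowel of *ora* is /a/ (an unrounded vowel), it takes -ik, giving *oraik*.
*ho* — last vowel /o/ (a rounded vowel) → -ko → *hoko*.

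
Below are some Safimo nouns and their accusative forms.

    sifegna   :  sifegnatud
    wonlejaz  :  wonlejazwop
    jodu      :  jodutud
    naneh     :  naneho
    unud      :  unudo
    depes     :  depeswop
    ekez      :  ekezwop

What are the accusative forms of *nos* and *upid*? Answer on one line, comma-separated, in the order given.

The pattern is sibilance of the final sound: -wop when the stem ends in a sibilant (*wonlejaz*, *depes*, *ekez*); -o when the stem ends in a non-sibilant consonant (*naneh*, *unud*); -tud when the stem ends in a vowel (*sifegna*, *jodu*).
Since the final sound of *nos* is /s/ (a sibilant), it takes -wop, giving *noswop*.
The final sound of *upid* is /d/, which is a non-sibilant consonant, so the suffix is -o, giving *upido*.

noswop, upido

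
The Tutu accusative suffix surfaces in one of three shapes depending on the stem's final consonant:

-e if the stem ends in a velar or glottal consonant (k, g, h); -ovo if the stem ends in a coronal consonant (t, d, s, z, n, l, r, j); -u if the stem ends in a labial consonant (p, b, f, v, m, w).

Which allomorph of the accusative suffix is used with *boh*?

*boh*: final consonant = /h/, velar/glottal → -e.

-e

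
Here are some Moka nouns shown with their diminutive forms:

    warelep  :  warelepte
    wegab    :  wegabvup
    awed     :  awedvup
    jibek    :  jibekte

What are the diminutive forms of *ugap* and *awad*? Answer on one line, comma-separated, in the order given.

Looking at the final consonant of each stem: -te when the stem ends in a voiceless consonant (*warelep*, *jibek*); -vup when the stem ends in a voiced consonant (*wegab*, *awed*).
The final consonant of *ugap* is /p/, which is voiceless, so the suffix is -te, giving *ugapte*.
*awad*: final consonant = /d/, voiced → -vup → *awadvup*.

ugapte, awadvup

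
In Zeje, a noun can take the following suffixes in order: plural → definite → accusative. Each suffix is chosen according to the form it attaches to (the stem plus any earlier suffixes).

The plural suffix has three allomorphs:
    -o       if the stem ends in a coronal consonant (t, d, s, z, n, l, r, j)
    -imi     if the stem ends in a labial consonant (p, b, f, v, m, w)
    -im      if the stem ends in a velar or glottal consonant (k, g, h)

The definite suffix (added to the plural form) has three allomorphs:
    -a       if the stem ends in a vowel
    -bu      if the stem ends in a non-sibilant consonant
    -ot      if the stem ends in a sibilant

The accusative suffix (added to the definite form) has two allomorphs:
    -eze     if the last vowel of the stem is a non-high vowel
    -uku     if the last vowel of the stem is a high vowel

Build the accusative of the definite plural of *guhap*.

The final consonant of *guhap* is /p/, which is labial, so the plural suffix is -imi, giving *guhapimi*.
The plural form *guhapimi*: final sound = /i/, a vowel → -a → *guhapimia*.
The definite form *guhapimia* — last vowel /a/ (a non-high vowel) → -eze → *guhapimiaeze*.

guhapimiaeze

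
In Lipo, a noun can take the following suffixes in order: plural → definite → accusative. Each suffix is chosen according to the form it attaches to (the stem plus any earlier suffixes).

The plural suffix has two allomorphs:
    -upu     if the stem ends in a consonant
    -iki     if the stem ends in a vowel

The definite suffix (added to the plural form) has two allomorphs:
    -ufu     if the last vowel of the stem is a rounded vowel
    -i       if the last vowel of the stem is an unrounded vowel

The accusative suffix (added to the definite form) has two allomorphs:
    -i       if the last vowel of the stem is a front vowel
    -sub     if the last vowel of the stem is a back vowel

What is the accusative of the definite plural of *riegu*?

Since the final sound of *riegu* is /u/ (a vowel), it takes -iki, giving *rieguiki*.
The plural form *rieguiki* — last vowel /i/ (an unrounded vowel) → -i → *rieguikii*.
Since the last vowel of the definite form *rieguikii* is /i/ (a front vowel), it takes -i, giving *rieguikiii*.

rieguikiii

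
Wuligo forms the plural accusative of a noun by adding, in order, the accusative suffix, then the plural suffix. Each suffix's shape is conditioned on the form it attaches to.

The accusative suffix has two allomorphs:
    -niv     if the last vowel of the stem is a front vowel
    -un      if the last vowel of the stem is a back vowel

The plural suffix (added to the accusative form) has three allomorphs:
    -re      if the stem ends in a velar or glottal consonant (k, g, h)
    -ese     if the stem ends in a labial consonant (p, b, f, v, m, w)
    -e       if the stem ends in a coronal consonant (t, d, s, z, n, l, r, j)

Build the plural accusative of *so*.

Since the last vowel of *so* is /o/ (a back vowel), it takes -un, giving *soun*.
Since the final consonant of the accusative form *soun* is /n/ (coronal), it takes -e, giving *soune*.

soune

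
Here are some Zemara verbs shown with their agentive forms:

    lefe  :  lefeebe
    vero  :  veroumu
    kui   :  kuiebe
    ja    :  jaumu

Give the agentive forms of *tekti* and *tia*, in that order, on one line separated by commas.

The suffix is conditioned by the last vowel: -ebe when the last vowel of the stem is a front vowel (*lefe*, *kui*); -umu when the last vowel of the stem is a back vowel (*vero*, *ja*).
Since the last vowel of *tekti* is /i/ (a front vowel), it takes -ebe, giving *tektiebe*.
Since the last vowel of *tia* is /a/ (a back vowel), it takes -umu, giving *tiaumu*.

tektiebe, tiaumu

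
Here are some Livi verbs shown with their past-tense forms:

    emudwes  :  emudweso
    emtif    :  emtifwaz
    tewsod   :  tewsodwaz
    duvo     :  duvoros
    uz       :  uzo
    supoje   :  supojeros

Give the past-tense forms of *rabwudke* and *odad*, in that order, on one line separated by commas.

Looking at the final sound of each stem: -o when the stem ends in a sibilant (*emudwes*, *uz*); -waz when the stem ends in a non-sibilant consonant (*emtif*, *tewsod*); -ros when the stem ends in a vowel (*duvo*, *supoje*).
*rabwudke*: final sound = /e/, a vowel → -ros → *rabwudkeros*.
*odad*: final sound = /d/, a non-sibilant consonant → -waz → *odadwaz*.

rabwudkeros, odadwaz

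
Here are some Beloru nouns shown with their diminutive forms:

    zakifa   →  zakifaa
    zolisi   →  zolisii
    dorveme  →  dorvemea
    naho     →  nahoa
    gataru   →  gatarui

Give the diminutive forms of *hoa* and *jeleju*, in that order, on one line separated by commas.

hoaa, jelejui

The alternation tracks the last vowel of the stem — -i when the last vowel of the stem is a high vowel (*zolisi*, *gataru*); -a when the last vowel of the stem is a non-high vowel (*zakifa*, *dorveme*, *naho*).
Since the last vowel of *hoa* is /a/ (a non-high vowel), it takes -a, giving *hoaa*.
The last vowel of *jeleju* is /u/, which is a high vowel, so the suffix is -i, giving *jelejui*.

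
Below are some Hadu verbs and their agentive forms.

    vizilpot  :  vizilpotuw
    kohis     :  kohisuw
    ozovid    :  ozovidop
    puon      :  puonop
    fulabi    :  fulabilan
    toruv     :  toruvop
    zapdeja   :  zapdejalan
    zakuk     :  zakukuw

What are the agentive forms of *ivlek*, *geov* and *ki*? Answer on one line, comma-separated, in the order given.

ivlekuw, geovop, kilan

The alternation tracks the final sound of the stem — -uw when the stem ends in a voiceless consonant (*vizilpot*, *kohis*, *zakuk*); -op when the stem ends in a voiced consonant (*ozovid*, *puon*, *toruv*); -lan when the stem ends in a vowel (*fulabi*, *zapdeja*).
*ivlek*: final sound = /k/, a voiceless consonant → -uw → *ivlekuw*.
The final sound of *geov* is /v/, which is a voiced consonant, so the suffix is -op, giving *geovop*.
Since the final sound of *ki* is /i/ (a vowel), it takes -lan, giving *kilan*.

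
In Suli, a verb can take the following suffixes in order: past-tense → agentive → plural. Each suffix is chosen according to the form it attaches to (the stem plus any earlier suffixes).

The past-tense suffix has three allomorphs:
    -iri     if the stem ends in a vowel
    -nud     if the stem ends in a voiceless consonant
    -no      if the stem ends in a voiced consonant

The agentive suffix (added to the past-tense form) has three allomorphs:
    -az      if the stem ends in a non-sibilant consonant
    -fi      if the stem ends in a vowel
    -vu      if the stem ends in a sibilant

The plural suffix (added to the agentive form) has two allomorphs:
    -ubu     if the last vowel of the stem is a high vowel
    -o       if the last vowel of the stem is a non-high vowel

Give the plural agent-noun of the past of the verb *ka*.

kairifiubu

*ka*: final sound = /a/, a vowel → -iri → *kairi*.
The past-tense form *kairi* — final sound /i/ (a vowel) → -fi → *kairifi*.
The agentive form *kairifi*: last vowel = /i/, a high vowel → -ubu → *kairifiubu*.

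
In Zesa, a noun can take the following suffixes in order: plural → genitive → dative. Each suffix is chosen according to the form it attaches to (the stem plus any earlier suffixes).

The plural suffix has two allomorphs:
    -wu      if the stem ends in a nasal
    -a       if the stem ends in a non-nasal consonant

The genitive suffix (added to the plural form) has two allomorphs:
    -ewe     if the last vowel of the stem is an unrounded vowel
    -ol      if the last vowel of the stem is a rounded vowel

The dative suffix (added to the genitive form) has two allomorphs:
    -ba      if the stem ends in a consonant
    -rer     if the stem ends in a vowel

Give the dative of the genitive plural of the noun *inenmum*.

inenmumwuolba

*inenmum*: final consonant = /m/, a nasal → -wu → *inenmumwu*.
The plural form *inenmumwu* — last vowel /u/ (a rounded vowel) → -ol → *inenmumwuol*.
The genitive form *inenmumwuol*: final sound = /l/, a consonant → -ba → *inenmumwuolba*.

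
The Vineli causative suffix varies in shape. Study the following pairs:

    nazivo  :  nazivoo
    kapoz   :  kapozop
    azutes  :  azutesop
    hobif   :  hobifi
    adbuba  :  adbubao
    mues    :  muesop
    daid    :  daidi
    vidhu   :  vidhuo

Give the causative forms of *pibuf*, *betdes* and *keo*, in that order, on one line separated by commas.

The suffix is conditioned by the final sound: -op when the stem ends in a sibilant (*kapoz*, *azutes*, *mues*); -i when the stem ends in a non-sibilant consonant (*hobif*, *daid*); -o when the stem ends in a vowel (*nazivo*, *adbuba*, *vidhu*).
*pibuf*: final sound = /f/, a non-sibilant consonant → -i → *pibufi*.
*betdes*: final sound = /s/, a sibilant → -op → *betdesop*.
The final sound of *keo* is /o/, which is a vowel, so the suffix is -o, giving *keoo*.

pibufi, betdesop, keoo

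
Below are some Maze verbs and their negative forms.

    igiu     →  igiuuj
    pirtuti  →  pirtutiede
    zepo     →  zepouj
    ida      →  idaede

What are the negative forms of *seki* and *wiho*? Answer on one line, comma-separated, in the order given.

The suffix is conditioned by the last vowel: -uj when the last vowel of the stem is a rounded vowel (*igiu*, *zepo*); -ede when the last vowel of the stem is an unrounded vowel (*pirtuti*, *ida*).
*seki* — last vowel /i/ (an unrounded vowel) → -ede → *sekiede*.
The last vowel of *wiho* is /o/, which is a rounded vowel, so the suffix is -uj, giving *wihouj*.

sekiede, wihouj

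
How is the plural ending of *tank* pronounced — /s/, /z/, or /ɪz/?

The stem *tank* ends in a voiceless non-sibilant consonant.
The plural suffix surfaces as /ɪz/ after sibilants, /s/ after other voiceless consonants, and /z/ after other voiced sounds.
So the plural -s on *tank* is pronounced /s/.

/s/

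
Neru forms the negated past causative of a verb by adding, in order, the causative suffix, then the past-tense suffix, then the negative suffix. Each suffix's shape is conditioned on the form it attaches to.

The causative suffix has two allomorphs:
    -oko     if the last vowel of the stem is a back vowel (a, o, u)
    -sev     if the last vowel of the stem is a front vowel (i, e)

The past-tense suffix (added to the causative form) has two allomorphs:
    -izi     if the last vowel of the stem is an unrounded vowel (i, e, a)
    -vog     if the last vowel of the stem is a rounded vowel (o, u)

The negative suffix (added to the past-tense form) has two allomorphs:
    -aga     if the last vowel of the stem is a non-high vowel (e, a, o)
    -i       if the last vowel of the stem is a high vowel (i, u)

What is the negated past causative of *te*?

The last vowel of *te* is /e/, which is a front vowel, so the causative suffix is -sev, giving *tesev*.
Since the last vowel of the causative form *tesev* is /e/ (an unrounded vowel), it takes -izi, giving *tesevizi*.
The past-tense form *tesevizi* — last vowel /i/ (a high vowel) → -i → *tesevizii*.

tesevizii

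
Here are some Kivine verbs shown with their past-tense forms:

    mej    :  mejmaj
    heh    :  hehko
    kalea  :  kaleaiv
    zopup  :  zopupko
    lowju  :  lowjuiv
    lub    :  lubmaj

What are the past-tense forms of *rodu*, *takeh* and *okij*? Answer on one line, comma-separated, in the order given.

roduiv, takehko, okijmaj

The pattern is voicing of the final sound: -ko when the stem ends in a voiceless consonant (*heh*, *zopup*); -maj when the stem ends in a voiced consonant (*mej*, *lub*); -iv when the stem ends in a vowel (*kalea*, *lowju*).
*rodu* — final sound /u/ (a vowel) → -iv → *roduiv*.
*takeh* — final sound /h/ (a voiceless consonant) → -ko → *takehko*.
*okij*: final sound = /j/, a voiced consonant → -maj → *okijmaj*.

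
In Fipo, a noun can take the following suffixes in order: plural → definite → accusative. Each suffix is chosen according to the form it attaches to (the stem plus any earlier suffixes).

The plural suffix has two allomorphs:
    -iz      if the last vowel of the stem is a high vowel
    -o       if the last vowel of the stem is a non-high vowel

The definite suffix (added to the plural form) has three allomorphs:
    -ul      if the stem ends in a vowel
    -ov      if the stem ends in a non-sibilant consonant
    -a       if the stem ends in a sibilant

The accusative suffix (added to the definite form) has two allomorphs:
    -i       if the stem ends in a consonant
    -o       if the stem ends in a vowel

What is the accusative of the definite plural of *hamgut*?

The last vowel of *hamgut* is /u/, which is a high vowel, so the plural suffix is -iz, giving *hamgutiz*.
The final sound of the plural form *hamgutiz* is /z/, which is a sibilant, so the definite suffix is -a, giving *hamgutiza*.
The final sound of the definite form *hamgutiza* is /a/, which is a vowel, so the accusative suffix is -o, giving *hamgutizao*.

hamgutizao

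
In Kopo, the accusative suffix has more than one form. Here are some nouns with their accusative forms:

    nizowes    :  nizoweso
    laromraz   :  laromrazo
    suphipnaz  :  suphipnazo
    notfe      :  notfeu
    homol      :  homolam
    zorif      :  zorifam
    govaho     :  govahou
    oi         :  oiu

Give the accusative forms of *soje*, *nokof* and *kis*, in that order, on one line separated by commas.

The suffix is conditioned by the final sound: -o when the stem ends in a sibilant (*nizowes*, *laromraz*, *suphipnaz*); -am when the stem ends in a non-sibilant consonant (*homol*, *zorif*); -u when the stem ends in a vowel (*notfe*, *govaho*, *oi*).
*soje*: final sound = /e/, a vowel → -u → *sojeu*.
*nokof*: final sound = /f/, a non-sibilant consonant → -am → *nokofam*.
Since the final sound of *kis* is /s/ (a sibilant), it takes -o, giving *kiso*.

sojeu, nokofam, kiso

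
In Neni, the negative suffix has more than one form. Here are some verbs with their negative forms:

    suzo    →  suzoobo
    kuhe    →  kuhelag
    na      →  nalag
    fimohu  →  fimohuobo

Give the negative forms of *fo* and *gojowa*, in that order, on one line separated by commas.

foobo, gojowalag

The suffix is conditioned by the last vowel: -obo when the last vowel of the stem is a rounded vowel (*suzo*, *fimohu*); -lag when the last vowel of the stem is an unrounded vowel (*kuhe*, *na*).
The last vowel of *fo* is /o/, which is a rounded vowel, so the suffix is -obo, giving *foobo*.
*gojowa*: last vowel = /a/, an unrounded vowel → -lag → *gojowalag*.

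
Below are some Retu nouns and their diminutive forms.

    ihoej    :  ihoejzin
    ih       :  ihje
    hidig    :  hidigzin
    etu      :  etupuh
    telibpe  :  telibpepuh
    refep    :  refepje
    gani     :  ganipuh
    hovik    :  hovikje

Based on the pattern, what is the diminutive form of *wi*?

wipuh

Looking at the final sound of each stem: -je when the stem ends in a voiceless consonant (*ih*, *refep*, *hovik*); -zin when the stem ends in a voiced consonant (*ihoej*, *hidig*); -puh when the stem ends in a vowel (*etu*, *telibpe*, *gani*).
*wi*: final sound = /i/, a vowel → -puh → *wipuh*.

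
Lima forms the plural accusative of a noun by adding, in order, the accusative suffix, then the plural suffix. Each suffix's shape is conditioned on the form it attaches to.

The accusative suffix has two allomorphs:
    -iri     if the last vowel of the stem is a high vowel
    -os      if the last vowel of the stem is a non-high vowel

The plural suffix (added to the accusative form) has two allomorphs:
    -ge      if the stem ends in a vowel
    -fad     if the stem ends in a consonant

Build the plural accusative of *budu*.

buduirige

Since the last vowel of *budu* is /u/ (a high vowel), it takes -iri, giving *buduiri*.
The accusative form *buduiri* — final sound /i/ (a vowel) → -ge → *buduirige*.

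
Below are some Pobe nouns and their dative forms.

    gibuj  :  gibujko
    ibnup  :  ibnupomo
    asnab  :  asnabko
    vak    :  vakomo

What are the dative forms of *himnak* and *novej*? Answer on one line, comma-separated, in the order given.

The alternation tracks the final consonant of the stem — -omo when the stem ends in a voiceless consonant (*ibnup*, *vak*); -ko when the stem ends in a voiced consonant (*gibuj*, *asnab*).
The final consonant of *himnak* is /k/, which is voiceless, so the suffix is -omo, giving *himnakomo*.
*novej*: final consonant = /j/, voiced → -ko → *novejko*.

himnakomo, novejko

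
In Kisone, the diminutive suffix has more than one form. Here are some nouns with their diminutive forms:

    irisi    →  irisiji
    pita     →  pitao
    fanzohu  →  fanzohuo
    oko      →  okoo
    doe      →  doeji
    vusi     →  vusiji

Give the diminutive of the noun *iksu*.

Looking at the last vowel of each stem: -ji when the last vowel of the stem is a front vowel (*irisi*, *doe*, *vusi*); -o when the last vowel of the stem is a back vowel (*pita*, *fanzohu*, *oko*).
*iksu*: last vowel = /u/, a back vowel → -o → *iksuo*.

iksuo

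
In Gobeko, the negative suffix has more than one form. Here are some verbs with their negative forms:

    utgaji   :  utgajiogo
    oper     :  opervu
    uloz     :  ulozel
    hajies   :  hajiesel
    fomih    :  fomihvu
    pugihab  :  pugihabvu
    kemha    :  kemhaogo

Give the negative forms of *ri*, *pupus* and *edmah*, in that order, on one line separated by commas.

riogo, pupusel, edmahvu

The alternation tracks the final sound of the stem — -el when the stem ends in a sibilant (*uloz*, *hajies*); -vu when the stem ends in a non-sibilant consonant (*oper*, *fomih*, *pugihab*); -ogo when the stem ends in a vowel (*utgaji*, *kemha*).
The final sound of *ri* is /i/, which is a vowel, so the suffix is -ogo, giving *riogo*.
*pupus*: final sound = /s/, a sibilant → -el → *pupusel*.
*edmah*: final sound = /h/, a non-sibilant consonant → -vu → *edmahvu*.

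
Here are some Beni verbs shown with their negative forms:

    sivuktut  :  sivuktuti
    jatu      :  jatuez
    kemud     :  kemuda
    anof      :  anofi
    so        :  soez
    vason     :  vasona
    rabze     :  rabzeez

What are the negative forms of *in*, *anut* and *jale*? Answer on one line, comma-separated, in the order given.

ina, anuti, jaleez

The suffix is conditioned by the final sound: -i when the stem ends in a voiceless consonant (*sivuktut*, *anof*); -a when the stem ends in a voiced consonant (*kemud*, *vason*); -ez when the stem ends in a vowel (*jatu*, *so*, *rabze*).
*in*: final sound = /n/, a voiced consonant → -a → *ina*.
Since the final sound of *anut* is /t/ (a voiceless consonant), it takes -i, giving *anuti*.
*jale* — final sound /e/ (a vowel) → -ez → *jaleez*.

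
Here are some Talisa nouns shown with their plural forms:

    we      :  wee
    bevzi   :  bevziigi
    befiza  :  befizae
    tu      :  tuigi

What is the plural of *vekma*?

Looking at the last vowel of each stem: -igi when the last vowel of the stem is a high vowel (*bevzi*, *tu*); -e when the last vowel of the stem is a non-high vowel (*we*, *befiza*).
*vekma*: last vowel = /a/, a non-high vowel → -e → *vekmae*.

vekmae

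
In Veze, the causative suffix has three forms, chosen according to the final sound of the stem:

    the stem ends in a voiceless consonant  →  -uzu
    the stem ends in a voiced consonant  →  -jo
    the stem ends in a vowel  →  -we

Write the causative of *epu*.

epuwe

*epu* — final sound /u/ (a vowel) → -we → *epuwe*.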